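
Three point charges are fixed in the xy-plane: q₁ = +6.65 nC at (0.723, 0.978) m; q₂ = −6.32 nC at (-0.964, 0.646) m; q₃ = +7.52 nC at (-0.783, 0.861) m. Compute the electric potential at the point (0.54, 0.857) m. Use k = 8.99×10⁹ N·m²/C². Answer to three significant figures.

286 V

Electric potential is a scalar, so the contributions from each charge add algebraically: V = Σ kqᵢ/rᵢ.
Distances from the field point to each charge: r₁ = 0.219 m, r₂ = 1.52 m, r₃ = 1.32 m.
V = k[(6.65×10⁻⁹)/(0.219) + (-6.32×10⁻⁹)/(1.52) + (7.52×10⁻⁹)/(1.32)] = 286 V.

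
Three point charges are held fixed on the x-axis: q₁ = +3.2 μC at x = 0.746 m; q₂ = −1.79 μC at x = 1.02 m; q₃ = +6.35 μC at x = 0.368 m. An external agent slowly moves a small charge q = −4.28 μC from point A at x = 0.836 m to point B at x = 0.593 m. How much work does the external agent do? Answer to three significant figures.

-0.214 J

For quasistatic motion the external work equals the change in potential energy: W_ext = qΔV = q(V_B − V_A).
At A: distances to the source charges are 0.0900 m, 0.184 m, 0.468 m; V_A = Σ kqᵢ/rᵢ = 3.54×10⁵ V.
At B: distances to the source charges are 0.153 m, 0.427 m, 0.225 m; V_B = Σ kqᵢ/rᵢ = 4.04×10⁵ V.
ΔV = V_B − V_A = 4.99×10⁴ V.
W_ext = qΔV = (-4.28×10⁻⁶ C)(4.99×10⁴ V) = -0.214 J.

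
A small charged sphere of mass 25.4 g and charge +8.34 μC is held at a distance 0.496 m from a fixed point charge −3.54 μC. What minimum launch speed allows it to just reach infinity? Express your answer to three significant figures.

6.49 m/s

To just escape, total mechanical energy must reach zero at infinity: ½mv²_min + U = 0, so ½mv²_min = −U = |kQq|/r.
|U| = |kQq|/r = (8.99×10⁹ N·m²/C²)(3.54×10⁻⁶)(8.34×10⁻⁶)/(0.496) = 0.535 J.
v_min = √(2|U|/m) = √(2·0.535/0.0254) = 6.49 m/s.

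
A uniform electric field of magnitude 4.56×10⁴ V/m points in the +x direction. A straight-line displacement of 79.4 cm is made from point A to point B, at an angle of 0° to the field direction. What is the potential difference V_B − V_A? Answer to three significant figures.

-3.62×10⁴ V

Only the component of displacement along E changes the potential: ΔV = −E·d·cosθ.
ΔV = −(4.56×10⁴ V/m)(0.794 m)cos0° = -3.62×10⁴ V.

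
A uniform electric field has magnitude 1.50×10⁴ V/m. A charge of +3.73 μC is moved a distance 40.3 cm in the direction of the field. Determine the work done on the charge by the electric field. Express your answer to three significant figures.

0.0225 J

The potential change for a displacement 40.3 cm in the direction of the field is ΔV = −Ed = -6040 V.
W_field = −qΔV = 0.0225 J.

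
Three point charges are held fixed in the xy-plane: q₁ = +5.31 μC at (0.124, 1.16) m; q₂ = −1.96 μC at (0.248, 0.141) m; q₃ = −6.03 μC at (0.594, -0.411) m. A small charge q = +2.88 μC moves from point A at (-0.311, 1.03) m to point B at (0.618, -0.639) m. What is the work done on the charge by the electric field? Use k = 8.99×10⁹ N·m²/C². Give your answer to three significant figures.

0.829 J

The work done by the electric force is W_field = −ΔU = −q(V_B − V_A) = q(V_A − V_B).
At A: distances to the source charges are 0.454 m, 1.05 m, 1.70 m; V_A = Σ kqᵢ/rᵢ = 5.65×10⁴ V.
At B: distances to the source charges are 1.87 m, 0.863 m, 0.229 m; V_B = Σ kqᵢ/rᵢ = -2.31×10⁵ V.
ΔV = V_B − V_A = -2.88×10⁵ V.
W_field = −qΔV = −(2.88×10⁻⁶ C)(-2.88×10⁵ V) = 0.829 J.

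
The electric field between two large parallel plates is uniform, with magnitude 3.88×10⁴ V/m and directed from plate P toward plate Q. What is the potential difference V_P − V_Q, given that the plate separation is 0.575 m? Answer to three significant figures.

In a uniform field, potential decreases in the direction of E: ΔV = −E·d for a displacement d parallel to E.
Going from Q to P is a displacement of 0.575 m opposite to the field, so V_P − V_Q = +Ed = 2.23×10⁴ V.

2.23×10⁴ V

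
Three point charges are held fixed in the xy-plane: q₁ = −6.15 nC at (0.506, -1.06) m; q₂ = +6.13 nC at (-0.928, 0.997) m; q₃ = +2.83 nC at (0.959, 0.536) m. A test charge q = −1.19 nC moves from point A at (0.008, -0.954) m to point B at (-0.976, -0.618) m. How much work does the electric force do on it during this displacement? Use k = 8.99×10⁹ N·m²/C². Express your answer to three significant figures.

The work done by the electric force is W_field = −ΔU = −q(V_B − V_A) = q(V_A − V_B).
At A: distances to the source charges are 0.509 m, 2.16 m, 1.77 m; V_A = Σ kqᵢ/rᵢ = -68.7 V.
At B: distances to the source charges are 1.55 m, 1.62 m, 2.25 m; V_B = Σ kqᵢ/rᵢ = 9.65 V.
ΔV = V_B − V_A = 78.4 V.
W_field = −qΔV = −(-1.19×10⁻⁹ C)(78.4 V) = 9.33×10⁻⁸ J.

9.33×10⁻⁸ J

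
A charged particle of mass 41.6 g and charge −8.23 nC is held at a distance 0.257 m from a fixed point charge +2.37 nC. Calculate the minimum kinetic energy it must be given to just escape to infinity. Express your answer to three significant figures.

6.82×10⁻⁷ J

To just escape, total mechanical energy must reach zero at infinity: ½mv²_min + U = 0, so ½mv²_min = −U = |kQq|/r.
|U| = |kQq|/r = (8.99×10⁹ N·m²/C²)(2.37×10⁻⁹)(8.23×10⁻⁹)/(0.257) = 6.82×10⁻⁷ J.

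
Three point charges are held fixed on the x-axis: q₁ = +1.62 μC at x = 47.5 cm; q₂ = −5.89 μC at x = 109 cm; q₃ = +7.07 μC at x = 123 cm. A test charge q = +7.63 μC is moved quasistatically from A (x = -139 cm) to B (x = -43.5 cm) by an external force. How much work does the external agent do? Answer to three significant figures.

For quasistatic motion the external work equals the change in potential energy: W_ext = qΔV = q(V_B − V_A).
At A: distances to the source charges are 1.86 m, 2.48 m, 2.62 m; V_A = Σ kqᵢ/rᵢ = 1.07×10⁴ V.
At B: distances to the source charges are 0.910 m, 1.53 m, 1.67 m; V_B = Σ kqᵢ/rᵢ = 1.95×10⁴ V.
ΔV = V_B − V_A = 8740 V.
W_ext = qΔV = (7.63×10⁻⁶ C)(8740 V) = 0.0667 J.

0.0667 J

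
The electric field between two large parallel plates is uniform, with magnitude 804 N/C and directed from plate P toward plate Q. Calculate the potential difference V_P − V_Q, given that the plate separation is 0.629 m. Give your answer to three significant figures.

In a uniform field, potential decreases in the direction of E: ΔV = −E·d for a displacement d parallel to E.
Going from Q to P is a displacement of 0.629 m opposite to the field, so V_P − V_Q = +Ed = 506 V.

506 V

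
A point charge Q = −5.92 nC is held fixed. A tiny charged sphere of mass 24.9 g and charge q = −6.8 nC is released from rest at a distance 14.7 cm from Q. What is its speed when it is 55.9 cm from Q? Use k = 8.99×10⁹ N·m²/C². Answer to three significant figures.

0.0121 m/s

Only the electrostatic force acts, so mechanical energy is conserved: ½mv² = U₁ − U₂ = kQq(1/r₁ − 1/r₂).
U₁ − U₂ = (8.99×10⁹ N·m²/C²)(-5.92×10⁻⁹ C)(-6.80×10⁻⁹ C)(1/0.147 − 1/0.559) = 1.81×10⁻⁶ J.
v = √(2·1.81×10⁻⁶/0.0249) = 0.0121 m/s.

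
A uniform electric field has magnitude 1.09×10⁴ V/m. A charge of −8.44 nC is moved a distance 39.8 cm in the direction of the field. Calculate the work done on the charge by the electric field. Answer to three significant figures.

The potential change for a displacement 39.8 cm in the direction of the field is ΔV = −Ed = -4340 V.
W_field = −qΔV = -3.66×10⁻⁵ J.

-3.66×10⁻⁵ J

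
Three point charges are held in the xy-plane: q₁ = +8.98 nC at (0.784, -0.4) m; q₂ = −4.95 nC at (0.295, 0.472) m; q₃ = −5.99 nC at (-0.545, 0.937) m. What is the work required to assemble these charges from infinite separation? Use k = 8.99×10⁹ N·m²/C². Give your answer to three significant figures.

-3.79×10⁻⁷ J

The assembly work is the sum of pairwise potential energies, U = Σ_{i<j} kqᵢqⱼ/rᵢⱼ.
Pair separations: r₁₂ = 1.00 m, r₁₃ = 1.89 m, r₂₃ = 0.960 m.
U = (-4.00×10⁻⁷) + (-2.57×10⁻⁷) + (2.78×10⁻⁷) = -3.79×10⁻⁷ J.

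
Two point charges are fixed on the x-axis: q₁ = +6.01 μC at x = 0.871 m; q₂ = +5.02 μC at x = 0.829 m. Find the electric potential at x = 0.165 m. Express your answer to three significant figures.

1.44×10⁵ V

The total potential is the scalar sum of each charge's contribution, V = Σ kqᵢ/rᵢ.
Distances from the field point to each charge: r₁ = 0.706 m, r₂ = 0.664 m.
V = k[(6.01×10⁻⁶)/(0.706) + (5.02×10⁻⁶)/(0.664)] = 1.44×10⁵ V.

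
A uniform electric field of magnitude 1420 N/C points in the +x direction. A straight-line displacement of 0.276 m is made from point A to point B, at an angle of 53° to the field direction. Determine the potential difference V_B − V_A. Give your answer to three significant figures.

Only the component of displacement along E changes the potential: ΔV = −E·d·cosθ.
ΔV = −(1420 V/m)(0.276 m)cos53° = -236 V.

-236 V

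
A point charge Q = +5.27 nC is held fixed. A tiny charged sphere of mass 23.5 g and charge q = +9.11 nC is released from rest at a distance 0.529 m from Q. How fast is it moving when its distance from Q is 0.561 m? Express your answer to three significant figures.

1.99×10⁻³ m/s

Only the electrostatic force acts, so mechanical energy is conserved: ½mv² = U₁ − U₂ = kQq(1/r₁ − 1/r₂).
U₁ − U₂ = (8.99×10⁹ N·m²/C²)(5.27×10⁻⁹ C)(9.11×10⁻⁹ C)(1/0.529 − 1/0.561) = 4.65×10⁻⁸ J.
v = √(2·4.65×10⁻⁸/0.0235) = 1.99×10⁻³ m/s.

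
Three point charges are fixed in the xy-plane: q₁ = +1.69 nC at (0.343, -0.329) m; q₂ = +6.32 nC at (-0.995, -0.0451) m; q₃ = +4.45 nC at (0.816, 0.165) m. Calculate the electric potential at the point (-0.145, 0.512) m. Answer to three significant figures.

111 V

Electric potential is a scalar, so the contributions from each charge add algebraically: V = Σ kqᵢ/rᵢ.
Distances from the field point to each charge: r₁ = 0.972 m, r₂ = 1.02 m, r₃ = 1.02 m.
V = k[(1.69×10⁻⁹)/(0.972) + (6.32×10⁻⁹)/(1.02) + (4.45×10⁻⁹)/(1.02)] = 111 V.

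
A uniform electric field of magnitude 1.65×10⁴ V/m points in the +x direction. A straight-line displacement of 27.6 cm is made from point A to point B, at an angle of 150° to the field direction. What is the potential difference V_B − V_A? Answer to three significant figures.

Only the component of displacement along E changes the potential: ΔV = −E·d·cosθ.
ΔV = −(1.65×10⁴ V/m)(0.276 m)cos150° = 3940 V.

3940 V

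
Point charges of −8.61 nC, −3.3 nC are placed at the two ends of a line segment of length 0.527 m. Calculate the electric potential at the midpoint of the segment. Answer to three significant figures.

-406 V

Electric potential is a scalar, so the contributions from each charge add algebraically: V = Σ kqᵢ/rᵢ.
Each charge is 0.264 m from the midpoint.
V = k[(-8.61×10⁻⁹)/(0.264) + (-3.30×10⁻⁹)/(0.264)] = -406 V.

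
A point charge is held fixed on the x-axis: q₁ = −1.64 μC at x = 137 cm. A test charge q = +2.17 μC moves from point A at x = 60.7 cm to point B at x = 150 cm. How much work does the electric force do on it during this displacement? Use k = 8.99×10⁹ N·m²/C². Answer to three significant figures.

The work done by the electric force is W_field = −ΔU = −q(V_B − V_A) = q(V_A − V_B).
At A: distance to the source charge is 0.763 m; V_A = kq₁/r = -1.93×10⁴ V.
At B: distance to the source charge is 0.130 m; V_B = kq₁/r = -1.13×10⁵ V.
ΔV = V_B − V_A = -9.41×10⁴ V.
W_field = −qΔV = −(2.17×10⁻⁶ C)(-9.41×10⁴ V) = 0.204 J.

0.204 J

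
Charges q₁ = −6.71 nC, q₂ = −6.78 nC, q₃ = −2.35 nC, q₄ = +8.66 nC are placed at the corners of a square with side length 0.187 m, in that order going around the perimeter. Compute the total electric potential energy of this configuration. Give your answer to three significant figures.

The assembly work is the sum of pairwise potential energies, U = Σ_{i<j} kqᵢqⱼ/rᵢⱼ.
The four side pairs have separation 0.187 m and the two diagonal pairs 0.264 m.
Summing all 6 pair terms gives U = -2.28×10⁻⁶ J.

-2.28×10⁻⁶ J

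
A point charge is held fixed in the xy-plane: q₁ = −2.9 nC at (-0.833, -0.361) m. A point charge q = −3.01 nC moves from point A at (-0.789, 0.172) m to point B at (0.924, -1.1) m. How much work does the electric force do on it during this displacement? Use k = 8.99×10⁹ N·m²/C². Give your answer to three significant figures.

The work done by the electric force is W_field = −ΔU = −q(V_B − V_A) = q(V_A − V_B).
At A: distance to the source charge is 0.535 m; V_A = kq₁/r = -48.7 V.
At B: distance to the source charge is 1.91 m; V_B = kq₁/r = -13.7 V.
ΔV = V_B − V_A = 35.1 V.
W_field = −qΔV = −(-3.01×10⁻⁹ C)(35.1 V) = 1.06×10⁻⁷ J.

1.06×10⁻⁷ J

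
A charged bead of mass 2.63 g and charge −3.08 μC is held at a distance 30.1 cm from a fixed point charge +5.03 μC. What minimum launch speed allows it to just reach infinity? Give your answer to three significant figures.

18.8 m/s

To just escape, total mechanical energy must reach zero at infinity: ½mv²_min + U = 0, so ½mv²_min = −U = |kQq|/r.
|U| = |kQq|/r = (8.99×10⁹ N·m²/C²)(5.03×10⁻⁶)(3.08×10⁻⁶)/(0.301) = 0.463 J.
v_min = √(2|U|/m) = √(2·0.463/2.63×10⁻³) = 18.8 m/s.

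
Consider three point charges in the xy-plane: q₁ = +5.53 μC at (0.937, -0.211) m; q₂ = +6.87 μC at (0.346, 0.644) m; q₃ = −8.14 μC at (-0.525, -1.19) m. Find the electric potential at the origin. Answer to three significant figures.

8.00×10⁴ V

Electric potential is a scalar, so the contributions from each charge add algebraically: V = Σ kqᵢ/rᵢ.
Distances from the field point to each charge: r₁ = 0.960 m, r₂ = 0.731 m, r₃ = 1.30 m.
V = k[(5.53×10⁻⁶)/(0.960) + (6.87×10⁻⁶)/(0.731) + (-8.14×10⁻⁶)/(1.30)] = 8.00×10⁴ V.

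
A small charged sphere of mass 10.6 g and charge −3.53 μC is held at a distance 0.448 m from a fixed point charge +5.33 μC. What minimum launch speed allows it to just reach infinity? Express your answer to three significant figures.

8.44 m/s

To just escape, total mechanical energy must reach zero at infinity: ½mv²_min + U = 0, so ½mv²_min = −U = |kQq|/r.
|U| = |kQq|/r = (8.99×10⁹ N·m²/C²)(5.33×10⁻⁶)(3.53×10⁻⁶)/(0.448) = 0.378 J.
v_min = √(2|U|/m) = √(2·0.378/0.0106) = 8.44 m/s.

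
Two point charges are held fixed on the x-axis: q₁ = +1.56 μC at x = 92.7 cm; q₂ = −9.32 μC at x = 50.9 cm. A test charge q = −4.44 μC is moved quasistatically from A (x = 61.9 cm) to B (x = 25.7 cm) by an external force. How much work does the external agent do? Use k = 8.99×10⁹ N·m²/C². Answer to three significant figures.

-1.80 J

For quasistatic motion the external work equals the change in potential energy: W_ext = qΔV = q(V_B − V_A).
At A: distances to the source charges are 0.308 m, 0.110 m; V_A = Σ kqᵢ/rᵢ = -7.16×10⁵ V.
At B: distances to the source charges are 0.670 m, 0.252 m; V_B = Σ kqᵢ/rᵢ = -3.12×10⁵ V.
ΔV = V_B − V_A = 4.05×10⁵ V.
W_ext = qΔV = (-4.44×10⁻⁶ C)(4.05×10⁵ V) = -1.80 J.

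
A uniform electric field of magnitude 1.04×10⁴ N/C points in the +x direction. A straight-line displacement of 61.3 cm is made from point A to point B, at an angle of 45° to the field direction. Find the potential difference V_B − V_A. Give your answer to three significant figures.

Only the component of displacement along E changes the potential: ΔV = −E·d·cosθ.
ΔV = −(1.04×10⁴ V/m)(0.613 m)cos45° = -4510 V.

-4510 V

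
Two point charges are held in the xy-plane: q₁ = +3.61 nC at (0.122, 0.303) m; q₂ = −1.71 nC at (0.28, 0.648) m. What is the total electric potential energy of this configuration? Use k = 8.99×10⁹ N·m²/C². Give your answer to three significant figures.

The assembly work is the sum of pairwise potential energies, U = Σ_{i<j} kqᵢqⱼ/rᵢⱼ.
Pair separations: r₁₂ = 0.379 m.
U = (-1.46×10⁻⁷) = -1.46×10⁻⁷ J.

-1.46×10⁻⁷ J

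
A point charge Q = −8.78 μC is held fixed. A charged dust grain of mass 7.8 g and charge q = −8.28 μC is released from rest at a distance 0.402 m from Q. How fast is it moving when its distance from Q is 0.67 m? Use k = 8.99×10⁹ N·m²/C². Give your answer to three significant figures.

12.9 m/s

Only the electrostatic force acts, so mechanical energy is conserved: ½mv² = U₁ − U₂ = kQq(1/r₁ − 1/r₂).
U₁ − U₂ = (8.99×10⁹ N·m²/C²)(-8.78×10⁻⁶ C)(-8.28×10⁻⁶ C)(1/0.402 − 1/0.670) = 0.650 J.
v = √(2·0.650/7.80×10⁻³) = 12.9 m/s.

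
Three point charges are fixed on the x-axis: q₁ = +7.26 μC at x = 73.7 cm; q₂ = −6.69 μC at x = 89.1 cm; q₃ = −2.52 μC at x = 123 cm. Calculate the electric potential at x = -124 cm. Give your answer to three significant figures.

The total potential is the scalar sum of each charge's contribution, V = Σ kqᵢ/rᵢ.
Distances from the field point to each charge: r₁ = 1.98 m, r₂ = 2.13 m, r₃ = 2.47 m.
V = k[(7.26×10⁻⁶)/(1.98) + (-6.69×10⁻⁶)/(2.13) + (-2.52×10⁻⁶)/(2.47)] = -4380 V.

-4380 V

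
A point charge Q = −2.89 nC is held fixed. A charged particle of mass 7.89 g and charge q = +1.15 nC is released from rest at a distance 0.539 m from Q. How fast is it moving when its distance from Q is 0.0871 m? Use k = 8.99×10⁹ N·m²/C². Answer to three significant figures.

Only the electrostatic force acts, so mechanical energy is conserved: ½mv² = U₁ − U₂ = kQq(1/r₁ − 1/r₂).
U₁ − U₂ = (8.99×10⁹ N·m²/C²)(-2.89×10⁻⁹ C)(1.15×10⁻⁹ C)(1/0.539 − 1/0.0871) = 2.88×10⁻⁷ J.
v = √(2·2.88×10⁻⁷/7.89×10⁻³) = 8.54×10⁻³ m/s.

8.54×10⁻³ m/s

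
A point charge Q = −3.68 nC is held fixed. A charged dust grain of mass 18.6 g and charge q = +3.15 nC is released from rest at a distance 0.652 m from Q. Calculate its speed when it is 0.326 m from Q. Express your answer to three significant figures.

4.15×10⁻³ m/s

Only the electrostatic force acts, so mechanical energy is conserved: ½mv² = U₁ − U₂ = kQq(1/r₁ − 1/r₂).
U₁ − U₂ = (8.99×10⁹ N·m²/C²)(-3.68×10⁻⁹ C)(3.15×10⁻⁹ C)(1/0.652 − 1/0.326) = 1.60×10⁻⁷ J.
v = √(2·1.60×10⁻⁷/0.0186) = 4.15×10⁻³ m/s.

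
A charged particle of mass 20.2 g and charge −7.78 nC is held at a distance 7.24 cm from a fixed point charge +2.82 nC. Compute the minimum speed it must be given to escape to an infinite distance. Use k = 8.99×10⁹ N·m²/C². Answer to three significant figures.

0.0164 m/s

To just escape, total mechanical energy must reach zero at infinity: ½mv²_min + U = 0, so ½mv²_min = −U = |kQq|/r.
|U| = |kQq|/r = (8.99×10⁹ N·m²/C²)(2.82×10⁻⁹)(7.78×10⁻⁹)/(0.0724) = 2.72×10⁻⁶ J.
v_min = √(2|U|/m) = √(2·2.72×10⁻⁶/0.0202) = 0.0164 m/s.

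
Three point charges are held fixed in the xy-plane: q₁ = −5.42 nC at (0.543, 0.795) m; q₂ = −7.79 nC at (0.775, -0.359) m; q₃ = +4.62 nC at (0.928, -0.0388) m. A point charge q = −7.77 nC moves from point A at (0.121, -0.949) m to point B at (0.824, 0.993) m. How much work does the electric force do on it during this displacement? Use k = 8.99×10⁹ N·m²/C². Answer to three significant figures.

The work done by the electric force is W_field = −ΔU = −q(V_B − V_A) = q(V_A − V_B).
At A: distances to the source charges are 1.79 m, 0.881 m, 1.22 m; V_A = Σ kqᵢ/rᵢ = -72.5 V.
At B: distances to the source charges are 0.344 m, 1.35 m, 1.04 m; V_B = Σ kqᵢ/rᵢ = -153 V.
ΔV = V_B − V_A = -80.9 V.
W_field = −qΔV = −(-7.77×10⁻⁹ C)(-80.9 V) = -6.29×10⁻⁷ J.

-6.29×10⁻⁷ J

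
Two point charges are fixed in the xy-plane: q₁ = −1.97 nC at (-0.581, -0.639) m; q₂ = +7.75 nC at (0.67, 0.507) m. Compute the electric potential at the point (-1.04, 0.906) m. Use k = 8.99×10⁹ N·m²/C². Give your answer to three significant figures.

Electric potential is a scalar, so the contributions from each charge add algebraically: V = Σ kqᵢ/rᵢ.
Distances from the field point to each charge: r₁ = 1.61 m, r₂ = 1.76 m.
V = k[(-1.97×10⁻⁹)/(1.61) + (7.75×10⁻⁹)/(1.76)] = 28.7 V.

28.7 V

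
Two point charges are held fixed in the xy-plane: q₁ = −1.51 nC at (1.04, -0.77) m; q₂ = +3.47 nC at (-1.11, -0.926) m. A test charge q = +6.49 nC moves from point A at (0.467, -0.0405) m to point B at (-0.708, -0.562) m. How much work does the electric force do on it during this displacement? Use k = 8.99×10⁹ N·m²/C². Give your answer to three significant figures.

-3.06×10⁻⁷ J

The work done by the electric force is W_field = −ΔU = −q(V_B − V_A) = q(V_A − V_B).
At A: distances to the source charges are 0.928 m, 1.81 m; V_A = Σ kqᵢ/rᵢ = 2.61 V.
At B: distances to the source charges are 1.76 m, 0.542 m; V_B = Σ kqᵢ/rᵢ = 49.8 V.
ΔV = V_B − V_A = 47.2 V.
W_field = −qΔV = −(6.49×10⁻⁹ C)(47.2 V) = -3.06×10⁻⁷ J.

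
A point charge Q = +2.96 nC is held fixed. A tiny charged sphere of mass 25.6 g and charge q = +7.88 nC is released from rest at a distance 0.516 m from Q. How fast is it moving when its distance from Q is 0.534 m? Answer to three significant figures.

Only the electrostatic force acts, so mechanical energy is conserved: ½mv² = U₁ − U₂ = kQq(1/r₁ − 1/r₂).
U₁ − U₂ = (8.99×10⁹ N·m²/C²)(2.96×10⁻⁹ C)(7.88×10⁻⁹ C)(1/0.516 − 1/0.534) = 1.37×10⁻⁸ J.
v = √(2·1.37×10⁻⁸/0.0256) = 1.03×10⁻³ m/s.

1.03×10⁻³ m/s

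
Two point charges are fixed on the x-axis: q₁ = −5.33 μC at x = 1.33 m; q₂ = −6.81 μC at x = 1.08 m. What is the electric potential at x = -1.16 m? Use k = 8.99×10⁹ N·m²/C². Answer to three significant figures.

-4.66×10⁴ V

The total potential is the scalar sum of each charge's contribution, V = Σ kqᵢ/rᵢ.
Distances from the field point to each charge: r₁ = 2.49 m, r₂ = 2.24 m.
V = k[(-5.33×10⁻⁶)/(2.49) + (-6.81×10⁻⁶)/(2.24)] = -4.66×10⁴ V.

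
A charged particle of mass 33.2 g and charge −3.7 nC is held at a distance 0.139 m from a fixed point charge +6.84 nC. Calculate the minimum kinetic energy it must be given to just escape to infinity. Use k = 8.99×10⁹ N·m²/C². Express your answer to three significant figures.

1.64×10⁻⁶ J

To just escape, total mechanical energy must reach zero at infinity: ½mv²_min + U = 0, so ½mv²_min = −U = |kQq|/r.
|U| = |kQq|/r = (8.99×10⁹ N·m²/C²)(6.84×10⁻⁹)(3.70×10⁻⁹)/(0.139) = 1.64×10⁻⁶ J.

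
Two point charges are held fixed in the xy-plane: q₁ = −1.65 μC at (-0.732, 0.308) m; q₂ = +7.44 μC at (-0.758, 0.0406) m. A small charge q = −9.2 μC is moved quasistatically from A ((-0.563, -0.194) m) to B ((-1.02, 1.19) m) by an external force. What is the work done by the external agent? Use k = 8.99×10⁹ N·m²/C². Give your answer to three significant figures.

1.38 J

For quasistatic motion the external work equals the change in potential energy: W_ext = qΔV = q(V_B − V_A).
At A: distances to the source charges are 0.530 m, 0.305 m; V_A = Σ kqᵢ/rᵢ = 1.91×10⁵ V.
At B: distances to the source charges are 0.928 m, 1.18 m; V_B = Σ kqᵢ/rᵢ = 4.07×10⁴ V.
ΔV = V_B − V_A = -1.50×10⁵ V.
W_ext = qΔV = (-9.20×10⁻⁶ C)(-1.50×10⁵ V) = 1.38 J.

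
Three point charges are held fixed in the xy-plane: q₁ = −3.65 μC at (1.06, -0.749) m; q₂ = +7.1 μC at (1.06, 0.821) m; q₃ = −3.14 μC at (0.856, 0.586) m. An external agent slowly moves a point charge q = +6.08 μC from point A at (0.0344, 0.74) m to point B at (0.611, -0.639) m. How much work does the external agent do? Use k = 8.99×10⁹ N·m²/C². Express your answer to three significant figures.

For quasistatic motion the external work equals the change in potential energy: W_ext = qΔV = q(V_B − V_A).
At A: distances to the source charges are 1.81 m, 1.03 m, 0.836 m; V_A = Σ kqᵢ/rᵢ = 1.01×10⁴ V.
At B: distances to the source charges are 0.462 m, 1.53 m, 1.25 m; V_B = Σ kqᵢ/rᵢ = -5.18×10⁴ V.
ΔV = V_B − V_A = -6.19×10⁴ V.
W_ext = qΔV = (6.08×10⁻⁶ C)(-6.19×10⁴ V) = -0.376 J.

-0.376 J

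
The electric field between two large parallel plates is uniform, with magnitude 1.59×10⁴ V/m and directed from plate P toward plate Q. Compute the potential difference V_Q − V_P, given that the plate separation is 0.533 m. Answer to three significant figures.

In a uniform field, potential decreases in the direction of E: ΔV = −E·d for a displacement d parallel to E.
Going from P to Q is a displacement of 0.533 m along the field, so V_Q − V_P = −Ed = -8470 V.

-8470 V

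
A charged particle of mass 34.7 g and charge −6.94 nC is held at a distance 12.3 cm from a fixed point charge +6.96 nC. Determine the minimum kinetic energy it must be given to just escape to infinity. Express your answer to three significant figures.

3.53×10⁻⁶ J

To just escape, total mechanical energy must reach zero at infinity: ½mv²_min + U = 0, so ½mv²_min = −U = |kQq|/r.
|U| = |kQq|/r = (8.99×10⁹ N·m²/C²)(6.96×10⁻⁹)(6.94×10⁻⁹)/(0.123) = 3.53×10⁻⁶ J.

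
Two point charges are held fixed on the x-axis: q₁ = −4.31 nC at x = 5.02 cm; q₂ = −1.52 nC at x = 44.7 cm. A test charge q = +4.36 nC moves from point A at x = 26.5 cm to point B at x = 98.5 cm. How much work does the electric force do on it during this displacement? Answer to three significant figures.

The work done by the electric force is W_field = −ΔU = −q(V_B − V_A) = q(V_A − V_B).
At A: distances to the source charges are 0.215 m, 0.182 m; V_A = Σ kqᵢ/rᵢ = -255 V.
At B: distances to the source charges are 0.935 m, 0.538 m; V_B = Σ kqᵢ/rᵢ = -66.8 V.
ΔV = V_B − V_A = 189 V.
W_field = −qΔV = −(4.36×10⁻⁹ C)(189 V) = -8.22×10⁻⁷ J.

-8.22×10⁻⁷ J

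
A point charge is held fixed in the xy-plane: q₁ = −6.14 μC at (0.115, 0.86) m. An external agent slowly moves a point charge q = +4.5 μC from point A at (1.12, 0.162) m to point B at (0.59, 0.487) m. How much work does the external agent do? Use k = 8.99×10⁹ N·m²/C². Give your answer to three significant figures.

-0.208 J

For quasistatic motion the external work equals the change in potential energy: W_ext = qΔV = q(V_B − V_A).
At A: distance to the source charge is 1.22 m; V_A = kq₁/r = -4.51×10⁴ V.
At B: distance to the source charge is 0.604 m; V_B = kq₁/r = -9.14×10⁴ V.
ΔV = V_B − V_A = -4.63×10⁴ V.
W_ext = qΔV = (4.50×10⁻⁶ C)(-4.63×10⁴ V) = -0.208 J.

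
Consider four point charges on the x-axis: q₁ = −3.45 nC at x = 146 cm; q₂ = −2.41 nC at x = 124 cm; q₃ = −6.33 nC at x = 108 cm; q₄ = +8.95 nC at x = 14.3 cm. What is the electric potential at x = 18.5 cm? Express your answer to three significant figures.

Electric potential is a scalar, so the contributions from each charge add algebraically: V = Σ kqᵢ/rᵢ.
Distances from the field point to each charge: r₁ = 1.27 m, r₂ = 1.05 m, r₃ = 0.895 m, r₄ = 0.0420 m.
V = k[(-3.45×10⁻⁹)/(1.27) + (-2.41×10⁻⁹)/(1.05) + (-6.33×10⁻⁹)/(0.895) + (8.95×10⁻⁹)/(0.0420)] = 1810 V.

1810 V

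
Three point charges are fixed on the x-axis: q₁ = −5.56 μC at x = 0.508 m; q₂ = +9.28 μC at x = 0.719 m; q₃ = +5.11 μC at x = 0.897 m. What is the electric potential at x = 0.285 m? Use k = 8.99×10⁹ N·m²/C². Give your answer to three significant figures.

4.31×10⁴ V

Electric potential is a scalar, so the contributions from each charge add algebraically: V = Σ kqᵢ/rᵢ.
Distances from the field point to each charge: r₁ = 0.223 m, r₂ = 0.434 m, r₃ = 0.612 m.
V = k[(-5.56×10⁻⁶)/(0.223) + (9.28×10⁻⁶)/(0.434) + (5.11×10⁻⁶)/(0.612)] = 4.31×10⁴ V.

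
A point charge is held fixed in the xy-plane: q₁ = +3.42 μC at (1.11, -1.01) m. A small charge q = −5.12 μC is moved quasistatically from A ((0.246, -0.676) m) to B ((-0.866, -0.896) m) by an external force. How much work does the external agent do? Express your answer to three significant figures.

For quasistatic motion the external work equals the change in potential energy: W_ext = qΔV = q(V_B − V_A).
At A: distance to the source charge is 0.926 m; V_A = kq₁/r = 3.32×10⁴ V.
At B: distance to the source charge is 1.98 m; V_B = kq₁/r = 1.55×10⁴ V.
ΔV = V_B − V_A = -1.77×10⁴ V.
W_ext = qΔV = (-5.12×10⁻⁶ C)(-1.77×10⁴ V) = 0.0904 J.

0.0904 J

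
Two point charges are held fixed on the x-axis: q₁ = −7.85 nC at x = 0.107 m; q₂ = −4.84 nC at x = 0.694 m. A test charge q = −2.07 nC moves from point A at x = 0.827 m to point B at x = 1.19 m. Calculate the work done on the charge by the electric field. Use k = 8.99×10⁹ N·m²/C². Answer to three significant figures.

5.64×10⁻⁷ J

The work done by the electric force is W_field = −ΔU = −q(V_B − V_A) = q(V_A − V_B).
At A: distances to the source charges are 0.720 m, 0.133 m; V_A = Σ kqᵢ/rᵢ = -425 V.
At B: distances to the source charges are 1.08 m, 0.496 m; V_B = Σ kqᵢ/rᵢ = -153 V.
ΔV = V_B − V_A = 272 V.
W_field = −qΔV = −(-2.07×10⁻⁹ C)(272 V) = 5.64×10⁻⁷ J.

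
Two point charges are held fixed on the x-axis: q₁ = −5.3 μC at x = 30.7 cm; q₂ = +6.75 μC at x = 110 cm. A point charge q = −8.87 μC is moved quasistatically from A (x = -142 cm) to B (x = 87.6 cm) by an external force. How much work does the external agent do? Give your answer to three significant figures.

For quasistatic motion the external work equals the change in potential energy: W_ext = qΔV = q(V_B − V_A).
At A: distances to the source charges are 1.73 m, 2.52 m; V_A = Σ kqᵢ/rᵢ = -3510 V.
At B: distances to the source charges are 0.569 m, 0.224 m; V_B = Σ kqᵢ/rᵢ = 1.87×10⁵ V.
ΔV = V_B − V_A = 1.91×10⁵ V.
W_ext = qΔV = (-8.87×10⁻⁶ C)(1.91×10⁵ V) = -1.69 J.

-1.69 J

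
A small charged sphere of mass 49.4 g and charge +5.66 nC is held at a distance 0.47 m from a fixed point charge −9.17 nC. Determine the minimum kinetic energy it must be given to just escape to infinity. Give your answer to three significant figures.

9.93×10⁻⁷ J

To just escape, total mechanical energy must reach zero at infinity: ½mv²_min + U = 0, so ½mv²_min = −U = |kQq|/r.
|U| = |kQq|/r = (8.99×10⁹ N·m²/C²)(9.17×10⁻⁹)(5.66×10⁻⁹)/(0.470) = 9.93×10⁻⁷ J.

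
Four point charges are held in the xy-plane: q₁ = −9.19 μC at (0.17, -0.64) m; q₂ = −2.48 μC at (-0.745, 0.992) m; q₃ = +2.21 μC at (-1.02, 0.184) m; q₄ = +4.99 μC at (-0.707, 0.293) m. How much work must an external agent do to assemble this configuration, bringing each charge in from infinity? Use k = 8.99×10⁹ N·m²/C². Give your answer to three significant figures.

The work to assemble the configuration equals its total potential energy, U = Σ kqᵢqⱼ/rᵢⱼ over all pairs.
Pair separations: r₁₂ = 1.87 m, r₁₃ = 1.45 m, r₁₄ = 1.28 m, r₂₃ = 0.854 m, r₂₄ = 0.700 m, r₃₄ = 0.331 m.
Summing all 6 pair terms gives U = -0.256 J.

-0.256 J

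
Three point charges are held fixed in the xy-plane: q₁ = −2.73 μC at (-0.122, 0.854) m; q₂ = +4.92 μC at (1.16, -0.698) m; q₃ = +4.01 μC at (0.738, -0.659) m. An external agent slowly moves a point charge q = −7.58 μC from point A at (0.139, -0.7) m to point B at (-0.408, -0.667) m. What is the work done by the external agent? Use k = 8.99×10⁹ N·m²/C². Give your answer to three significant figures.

For quasistatic motion the external work equals the change in potential energy: W_ext = qΔV = q(V_B − V_A).
At A: distances to the source charges are 1.58 m, 1.02 m, 0.600 m; V_A = Σ kqᵢ/rᵢ = 8.78×10⁴ V.
At B: distances to the source charges are 1.55 m, 1.57 m, 1.15 m; V_B = Σ kqᵢ/rᵢ = 4.38×10⁴ V.
ΔV = V_B − V_A = -4.40×10⁴ V.
W_ext = qΔV = (-7.58×10⁻⁶ C)(-4.40×10⁴ V) = 0.333 J.

0.333 J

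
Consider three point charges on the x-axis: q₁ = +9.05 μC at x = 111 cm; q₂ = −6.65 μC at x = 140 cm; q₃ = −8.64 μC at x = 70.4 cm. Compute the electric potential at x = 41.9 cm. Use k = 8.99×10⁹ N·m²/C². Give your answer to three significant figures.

-2.16×10⁵ V

The total potential is the scalar sum of each charge's contribution, V = Σ kqᵢ/rᵢ.
Distances from the field point to each charge: r₁ = 0.691 m, r₂ = 0.981 m, r₃ = 0.285 m.
V = k[(9.05×10⁻⁶)/(0.691) + (-6.65×10⁻⁶)/(0.981) + (-8.64×10⁻⁶)/(0.285)] = -2.16×10⁵ V.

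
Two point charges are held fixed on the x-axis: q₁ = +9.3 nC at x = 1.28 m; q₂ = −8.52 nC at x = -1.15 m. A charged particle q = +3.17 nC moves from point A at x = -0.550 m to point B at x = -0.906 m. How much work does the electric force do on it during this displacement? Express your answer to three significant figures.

6.14×10⁻⁷ J

The work done by the electric force is W_field = −ΔU = −q(V_B − V_A) = q(V_A − V_B).
At A: distances to the source charges are 1.83 m, 0.600 m; V_A = Σ kqᵢ/rᵢ = -82.0 V.
At B: distances to the source charges are 2.19 m, 0.244 m; V_B = Σ kqᵢ/rᵢ = -276 V.
ΔV = V_B − V_A = -194 V.
W_field = −qΔV = −(3.17×10⁻⁹ C)(-194 V) = 6.14×10⁻⁷ J.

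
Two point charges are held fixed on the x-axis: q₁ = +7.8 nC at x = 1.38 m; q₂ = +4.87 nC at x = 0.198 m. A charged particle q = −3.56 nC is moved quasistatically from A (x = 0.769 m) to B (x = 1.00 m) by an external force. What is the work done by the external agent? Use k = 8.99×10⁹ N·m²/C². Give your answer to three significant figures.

-1.70×10⁻⁷ J

For quasistatic motion the external work equals the change in potential energy: W_ext = qΔV = q(V_B − V_A).
At A: distances to the source charges are 0.611 m, 0.571 m; V_A = Σ kqᵢ/rᵢ = 191 V.
At B: distances to the source charges are 0.380 m, 0.802 m; V_B = Σ kqᵢ/rᵢ = 239 V.
ΔV = V_B − V_A = 47.7 V.
W_ext = qΔV = (-3.56×10⁻⁹ C)(47.7 V) = -1.70×10⁻⁷ J.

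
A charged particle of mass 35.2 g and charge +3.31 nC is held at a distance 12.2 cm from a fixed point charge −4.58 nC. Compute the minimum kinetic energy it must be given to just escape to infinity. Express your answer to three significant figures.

1.12×10⁻⁶ J

To just escape, total mechanical energy must reach zero at infinity: ½mv²_min + U = 0, so ½mv²_min = −U = |kQq|/r.
|U| = |kQq|/r = (8.99×10⁹ N·m²/C²)(4.58×10⁻⁹)(3.31×10⁻⁹)/(0.122) = 1.12×10⁻⁶ J.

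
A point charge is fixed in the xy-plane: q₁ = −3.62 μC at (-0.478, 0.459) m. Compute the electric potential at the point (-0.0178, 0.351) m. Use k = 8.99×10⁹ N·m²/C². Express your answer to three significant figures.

-6.88×10⁴ V

Electric potential is a scalar, so the contributions from each charge add algebraically: V = Σ kqᵢ/rᵢ.
Distances from the field point to each charge: r₁ = 0.473 m.
V = k[(-3.62×10⁻⁶)/(0.473)] = -6.88×10⁴ V.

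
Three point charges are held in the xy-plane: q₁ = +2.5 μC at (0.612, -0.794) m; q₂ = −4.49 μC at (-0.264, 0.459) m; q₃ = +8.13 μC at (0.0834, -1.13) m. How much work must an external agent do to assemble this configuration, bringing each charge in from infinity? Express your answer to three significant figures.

The work to assemble the configuration equals its total potential energy, U = Σ kqᵢqⱼ/rᵢⱼ over all pairs.
Pair separations: r₁₂ = 1.53 m, r₁₃ = 0.626 m, r₂₃ = 1.63 m.
U = (-0.0660) + (0.292) + (-0.202) = 0.0240 J.

0.0240 J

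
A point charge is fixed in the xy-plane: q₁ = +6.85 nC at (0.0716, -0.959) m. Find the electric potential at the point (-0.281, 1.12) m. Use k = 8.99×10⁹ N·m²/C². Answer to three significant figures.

The total potential is the scalar sum of each charge's contribution, V = Σ kqᵢ/rᵢ.
Distances from the field point to each charge: r₁ = 2.11 m.
V = k[(6.85×10⁻⁹)/(2.11)] = 29.2 V.

29.2 V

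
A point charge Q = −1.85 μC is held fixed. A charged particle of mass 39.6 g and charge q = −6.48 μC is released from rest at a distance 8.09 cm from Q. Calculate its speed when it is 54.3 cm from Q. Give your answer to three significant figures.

Only the electrostatic force acts, so mechanical energy is conserved: ½mv² = U₁ − U₂ = kQq(1/r₁ − 1/r₂).
U₁ − U₂ = (8.99×10⁹ N·m²/C²)(-1.85×10⁻⁶ C)(-6.48×10⁻⁶ C)(1/0.0809 − 1/0.543) = 1.13 J.
v = √(2·1.13/0.0396) = 7.57 m/s.

7.57 m/s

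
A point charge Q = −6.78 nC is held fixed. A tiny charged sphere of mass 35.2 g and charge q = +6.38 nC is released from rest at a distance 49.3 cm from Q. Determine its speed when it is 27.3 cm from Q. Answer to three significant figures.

6.01×10⁻³ m/s

Only the electrostatic force acts, so mechanical energy is conserved: ½mv² = U₁ − U₂ = kQq(1/r₁ − 1/r₂).
U₁ − U₂ = (8.99×10⁹ N·m²/C²)(-6.78×10⁻⁹ C)(6.38×10⁻⁹ C)(1/0.493 − 1/0.273) = 6.36×10⁻⁷ J.
v = √(2·6.36×10⁻⁷/0.0352) = 6.01×10⁻³ m/s.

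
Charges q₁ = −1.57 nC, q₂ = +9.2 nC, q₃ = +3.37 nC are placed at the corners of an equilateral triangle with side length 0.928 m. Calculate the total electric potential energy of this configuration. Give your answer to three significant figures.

1.09×10⁻⁷ J

The assembly work is the sum of pairwise potential energies, U = Σ_{i<j} kqᵢqⱼ/rᵢⱼ.
All three pair separations equal the side length, 0.928 m.
U = (-1.40×10⁻⁷) + (-5.13×10⁻⁸) + (3.00×10⁻⁷) = 1.09×10⁻⁷ J.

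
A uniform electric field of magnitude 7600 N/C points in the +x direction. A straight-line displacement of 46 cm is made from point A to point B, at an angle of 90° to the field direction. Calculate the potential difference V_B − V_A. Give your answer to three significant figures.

Only the component of displacement along E changes the potential: ΔV = −E·d·cosθ.
ΔV = −(7600 V/m)(0.460 m)cos90° = 0 V.

0 V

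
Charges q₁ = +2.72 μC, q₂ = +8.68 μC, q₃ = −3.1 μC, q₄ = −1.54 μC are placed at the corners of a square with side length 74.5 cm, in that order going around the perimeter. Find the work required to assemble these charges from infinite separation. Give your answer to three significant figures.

The assembly work is the sum of pairwise potential energies, U = Σ_{i<j} kqᵢqⱼ/rᵢⱼ.
The four side pairs have separation 0.745 m and the two diagonal pairs 1.05 m.
Summing all 6 pair terms gives U = -0.219 J.

-0.219 J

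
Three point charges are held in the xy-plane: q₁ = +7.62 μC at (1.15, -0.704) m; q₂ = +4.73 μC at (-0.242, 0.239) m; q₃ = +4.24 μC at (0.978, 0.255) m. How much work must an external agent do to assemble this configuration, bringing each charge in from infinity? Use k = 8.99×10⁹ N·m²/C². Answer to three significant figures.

0.639 J

The assembly work is the sum of pairwise potential energies, U = Σ_{i<j} kqᵢqⱼ/rᵢⱼ.
Pair separations: r₁₂ = 1.68 m, r₁₃ = 0.974 m, r₂₃ = 1.22 m.
U = (0.193) + (0.298) + (0.148) = 0.639 J.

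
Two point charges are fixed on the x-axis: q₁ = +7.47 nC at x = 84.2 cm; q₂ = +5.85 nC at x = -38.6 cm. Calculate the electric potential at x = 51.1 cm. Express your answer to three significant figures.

The total potential is the scalar sum of each charge's contribution, V = Σ kqᵢ/rᵢ.
Distances from the field point to each charge: r₁ = 0.331 m, r₂ = 0.897 m.
V = k[(7.47×10⁻⁹)/(0.331) + (5.85×10⁻⁹)/(0.897)] = 262 V.

262 V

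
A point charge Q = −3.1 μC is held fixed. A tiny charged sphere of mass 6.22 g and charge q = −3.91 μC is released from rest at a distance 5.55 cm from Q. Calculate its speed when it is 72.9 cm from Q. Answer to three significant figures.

24.2 m/s

Only the electrostatic force acts, so mechanical energy is conserved: ½mv² = U₁ − U₂ = kQq(1/r₁ − 1/r₂).
U₁ − U₂ = (8.99×10⁹ N·m²/C²)(-3.10×10⁻⁶ C)(-3.91×10⁻⁶ C)(1/0.0555 − 1/0.729) = 1.81 J.
v = √(2·1.81/6.22×10⁻³) = 24.2 m/s.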